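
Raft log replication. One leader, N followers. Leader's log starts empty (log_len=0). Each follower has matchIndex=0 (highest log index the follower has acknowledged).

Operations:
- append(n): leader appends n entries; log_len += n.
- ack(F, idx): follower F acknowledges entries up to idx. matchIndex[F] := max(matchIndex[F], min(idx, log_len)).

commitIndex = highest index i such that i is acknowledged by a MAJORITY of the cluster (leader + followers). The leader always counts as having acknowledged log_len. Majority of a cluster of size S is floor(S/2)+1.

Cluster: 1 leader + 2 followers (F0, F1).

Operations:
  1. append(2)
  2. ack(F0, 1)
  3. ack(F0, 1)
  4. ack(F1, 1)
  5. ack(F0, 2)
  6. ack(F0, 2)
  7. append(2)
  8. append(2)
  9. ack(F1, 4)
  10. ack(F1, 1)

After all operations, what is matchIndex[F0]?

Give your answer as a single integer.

Op 1: append 2 -> log_len=2
Op 2: F0 acks idx 1 -> match: F0=1 F1=0; commitIndex=1
Op 3: F0 acks idx 1 -> match: F0=1 F1=0; commitIndex=1
Op 4: F1 acks idx 1 -> match: F0=1 F1=1; commitIndex=1
Op 5: F0 acks idx 2 -> match: F0=2 F1=1; commitIndex=2
Op 6: F0 acks idx 2 -> match: F0=2 F1=1; commitIndex=2
Op 7: append 2 -> log_len=4
Op 8: append 2 -> log_len=6
Op 9: F1 acks idx 4 -> match: F0=2 F1=4; commitIndex=4
Op 10: F1 acks idx 1 -> match: F0=2 F1=4; commitIndex=4

Answer: 2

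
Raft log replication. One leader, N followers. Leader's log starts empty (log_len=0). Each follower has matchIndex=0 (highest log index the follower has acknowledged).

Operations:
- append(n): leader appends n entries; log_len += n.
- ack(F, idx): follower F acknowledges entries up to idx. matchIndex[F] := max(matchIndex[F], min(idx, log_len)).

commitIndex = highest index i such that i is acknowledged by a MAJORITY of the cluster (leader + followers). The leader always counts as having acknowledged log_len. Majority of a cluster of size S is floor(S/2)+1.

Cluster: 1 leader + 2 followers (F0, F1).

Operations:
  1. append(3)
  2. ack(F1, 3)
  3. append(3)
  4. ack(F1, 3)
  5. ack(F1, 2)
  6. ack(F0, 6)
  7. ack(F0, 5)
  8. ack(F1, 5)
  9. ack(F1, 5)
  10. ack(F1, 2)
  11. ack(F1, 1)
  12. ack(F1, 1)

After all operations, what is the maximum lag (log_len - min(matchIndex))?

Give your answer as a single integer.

Answer: 1

Derivation:
Op 1: append 3 -> log_len=3
Op 2: F1 acks idx 3 -> match: F0=0 F1=3; commitIndex=3
Op 3: append 3 -> log_len=6
Op 4: F1 acks idx 3 -> match: F0=0 F1=3; commitIndex=3
Op 5: F1 acks idx 2 -> match: F0=0 F1=3; commitIndex=3
Op 6: F0 acks idx 6 -> match: F0=6 F1=3; commitIndex=6
Op 7: F0 acks idx 5 -> match: F0=6 F1=3; commitIndex=6
Op 8: F1 acks idx 5 -> match: F0=6 F1=5; commitIndex=6
Op 9: F1 acks idx 5 -> match: F0=6 F1=5; commitIndex=6
Op 10: F1 acks idx 2 -> match: F0=6 F1=5; commitIndex=6
Op 11: F1 acks idx 1 -> match: F0=6 F1=5; commitIndex=6
Op 12: F1 acks idx 1 -> match: F0=6 F1=5; commitIndex=6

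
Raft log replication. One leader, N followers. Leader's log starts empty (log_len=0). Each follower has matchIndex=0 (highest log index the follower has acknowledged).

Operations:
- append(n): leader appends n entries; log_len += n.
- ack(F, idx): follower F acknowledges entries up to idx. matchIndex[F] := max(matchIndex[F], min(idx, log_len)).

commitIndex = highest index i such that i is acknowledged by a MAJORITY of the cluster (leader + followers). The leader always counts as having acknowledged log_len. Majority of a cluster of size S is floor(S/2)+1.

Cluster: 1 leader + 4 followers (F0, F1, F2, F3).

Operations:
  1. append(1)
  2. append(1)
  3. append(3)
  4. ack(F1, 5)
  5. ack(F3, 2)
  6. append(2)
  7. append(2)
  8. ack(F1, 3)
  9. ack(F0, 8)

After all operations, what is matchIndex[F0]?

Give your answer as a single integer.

Answer: 8

Derivation:
Op 1: append 1 -> log_len=1
Op 2: append 1 -> log_len=2
Op 3: append 3 -> log_len=5
Op 4: F1 acks idx 5 -> match: F0=0 F1=5 F2=0 F3=0; commitIndex=0
Op 5: F3 acks idx 2 -> match: F0=0 F1=5 F2=0 F3=2; commitIndex=2
Op 6: append 2 -> log_len=7
Op 7: append 2 -> log_len=9
Op 8: F1 acks idx 3 -> match: F0=0 F1=5 F2=0 F3=2; commitIndex=2
Op 9: F0 acks idx 8 -> match: F0=8 F1=5 F2=0 F3=2; commitIndex=5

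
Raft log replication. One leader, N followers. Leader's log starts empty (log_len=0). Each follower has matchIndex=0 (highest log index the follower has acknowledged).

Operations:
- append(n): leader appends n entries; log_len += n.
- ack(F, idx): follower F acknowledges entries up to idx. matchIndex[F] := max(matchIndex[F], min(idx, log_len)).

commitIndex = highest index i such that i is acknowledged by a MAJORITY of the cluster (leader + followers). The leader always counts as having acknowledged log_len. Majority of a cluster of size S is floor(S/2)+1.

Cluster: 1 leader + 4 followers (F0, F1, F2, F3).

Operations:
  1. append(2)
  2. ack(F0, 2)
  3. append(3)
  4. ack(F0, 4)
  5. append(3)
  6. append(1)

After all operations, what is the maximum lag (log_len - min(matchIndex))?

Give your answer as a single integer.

Answer: 9

Derivation:
Op 1: append 2 -> log_len=2
Op 2: F0 acks idx 2 -> match: F0=2 F1=0 F2=0 F3=0; commitIndex=0
Op 3: append 3 -> log_len=5
Op 4: F0 acks idx 4 -> match: F0=4 F1=0 F2=0 F3=0; commitIndex=0
Op 5: append 3 -> log_len=8
Op 6: append 1 -> log_len=9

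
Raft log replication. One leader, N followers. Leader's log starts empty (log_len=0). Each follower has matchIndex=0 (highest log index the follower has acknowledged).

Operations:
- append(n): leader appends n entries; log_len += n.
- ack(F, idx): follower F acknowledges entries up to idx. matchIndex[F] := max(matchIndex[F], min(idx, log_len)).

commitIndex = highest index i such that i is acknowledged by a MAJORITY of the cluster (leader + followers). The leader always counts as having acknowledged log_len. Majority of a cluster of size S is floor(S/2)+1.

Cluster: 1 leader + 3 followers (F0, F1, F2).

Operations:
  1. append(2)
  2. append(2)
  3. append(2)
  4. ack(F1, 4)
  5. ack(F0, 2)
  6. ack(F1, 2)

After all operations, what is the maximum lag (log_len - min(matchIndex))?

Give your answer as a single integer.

Op 1: append 2 -> log_len=2
Op 2: append 2 -> log_len=4
Op 3: append 2 -> log_len=6
Op 4: F1 acks idx 4 -> match: F0=0 F1=4 F2=0; commitIndex=0
Op 5: F0 acks idx 2 -> match: F0=2 F1=4 F2=0; commitIndex=2
Op 6: F1 acks idx 2 -> match: F0=2 F1=4 F2=0; commitIndex=2

Answer: 6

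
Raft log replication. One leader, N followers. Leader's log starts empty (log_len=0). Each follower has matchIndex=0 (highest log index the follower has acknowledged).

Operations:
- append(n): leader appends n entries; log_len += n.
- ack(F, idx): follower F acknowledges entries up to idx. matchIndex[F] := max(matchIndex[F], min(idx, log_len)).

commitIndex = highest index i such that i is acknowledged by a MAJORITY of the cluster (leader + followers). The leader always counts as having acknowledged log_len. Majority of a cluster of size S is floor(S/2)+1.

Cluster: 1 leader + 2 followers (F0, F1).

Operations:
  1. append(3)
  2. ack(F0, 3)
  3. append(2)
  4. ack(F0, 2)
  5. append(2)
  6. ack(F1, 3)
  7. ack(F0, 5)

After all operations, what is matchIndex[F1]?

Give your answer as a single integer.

Op 1: append 3 -> log_len=3
Op 2: F0 acks idx 3 -> match: F0=3 F1=0; commitIndex=3
Op 3: append 2 -> log_len=5
Op 4: F0 acks idx 2 -> match: F0=3 F1=0; commitIndex=3
Op 5: append 2 -> log_len=7
Op 6: F1 acks idx 3 -> match: F0=3 F1=3; commitIndex=3
Op 7: F0 acks idx 5 -> match: F0=5 F1=3; commitIndex=5

Answer: 3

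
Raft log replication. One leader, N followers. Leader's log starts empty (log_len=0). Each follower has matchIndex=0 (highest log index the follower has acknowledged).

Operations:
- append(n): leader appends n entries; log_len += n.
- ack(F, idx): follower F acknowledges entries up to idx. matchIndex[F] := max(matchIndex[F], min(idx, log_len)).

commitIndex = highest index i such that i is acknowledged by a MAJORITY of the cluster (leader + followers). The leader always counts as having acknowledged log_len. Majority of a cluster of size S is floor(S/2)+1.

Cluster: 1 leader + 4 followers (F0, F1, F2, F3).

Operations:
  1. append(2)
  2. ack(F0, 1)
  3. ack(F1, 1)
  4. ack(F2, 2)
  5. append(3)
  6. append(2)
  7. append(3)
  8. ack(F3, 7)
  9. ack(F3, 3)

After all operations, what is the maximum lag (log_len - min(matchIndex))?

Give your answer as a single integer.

Op 1: append 2 -> log_len=2
Op 2: F0 acks idx 1 -> match: F0=1 F1=0 F2=0 F3=0; commitIndex=0
Op 3: F1 acks idx 1 -> match: F0=1 F1=1 F2=0 F3=0; commitIndex=1
Op 4: F2 acks idx 2 -> match: F0=1 F1=1 F2=2 F3=0; commitIndex=1
Op 5: append 3 -> log_len=5
Op 6: append 2 -> log_len=7
Op 7: append 3 -> log_len=10
Op 8: F3 acks idx 7 -> match: F0=1 F1=1 F2=2 F3=7; commitIndex=2
Op 9: F3 acks idx 3 -> match: F0=1 F1=1 F2=2 F3=7; commitIndex=2

Answer: 9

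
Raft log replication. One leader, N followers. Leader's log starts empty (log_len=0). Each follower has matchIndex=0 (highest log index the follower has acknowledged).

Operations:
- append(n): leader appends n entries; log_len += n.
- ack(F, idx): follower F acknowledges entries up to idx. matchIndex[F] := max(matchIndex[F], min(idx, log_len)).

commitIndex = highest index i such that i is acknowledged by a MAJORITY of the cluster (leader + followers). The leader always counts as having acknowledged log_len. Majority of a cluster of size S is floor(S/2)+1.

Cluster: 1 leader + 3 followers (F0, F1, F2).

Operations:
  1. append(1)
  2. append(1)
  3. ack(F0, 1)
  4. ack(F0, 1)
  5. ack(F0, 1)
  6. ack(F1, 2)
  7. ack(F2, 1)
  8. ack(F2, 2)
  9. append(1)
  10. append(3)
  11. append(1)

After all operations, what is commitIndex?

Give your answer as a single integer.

Answer: 2

Derivation:
Op 1: append 1 -> log_len=1
Op 2: append 1 -> log_len=2
Op 3: F0 acks idx 1 -> match: F0=1 F1=0 F2=0; commitIndex=0
Op 4: F0 acks idx 1 -> match: F0=1 F1=0 F2=0; commitIndex=0
Op 5: F0 acks idx 1 -> match: F0=1 F1=0 F2=0; commitIndex=0
Op 6: F1 acks idx 2 -> match: F0=1 F1=2 F2=0; commitIndex=1
Op 7: F2 acks idx 1 -> match: F0=1 F1=2 F2=1; commitIndex=1
Op 8: F2 acks idx 2 -> match: F0=1 F1=2 F2=2; commitIndex=2
Op 9: append 1 -> log_len=3
Op 10: append 3 -> log_len=6
Op 11: append 1 -> log_len=7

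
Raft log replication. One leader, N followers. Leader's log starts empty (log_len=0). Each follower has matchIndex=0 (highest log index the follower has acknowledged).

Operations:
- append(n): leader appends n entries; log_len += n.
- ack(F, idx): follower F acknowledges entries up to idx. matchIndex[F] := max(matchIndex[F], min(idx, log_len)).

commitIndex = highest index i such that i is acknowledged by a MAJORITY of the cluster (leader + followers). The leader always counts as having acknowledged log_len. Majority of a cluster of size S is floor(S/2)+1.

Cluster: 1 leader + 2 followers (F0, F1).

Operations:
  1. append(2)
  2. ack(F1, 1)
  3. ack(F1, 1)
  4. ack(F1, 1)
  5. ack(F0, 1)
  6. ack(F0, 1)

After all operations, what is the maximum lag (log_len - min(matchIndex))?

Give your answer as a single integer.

Op 1: append 2 -> log_len=2
Op 2: F1 acks idx 1 -> match: F0=0 F1=1; commitIndex=1
Op 3: F1 acks idx 1 -> match: F0=0 F1=1; commitIndex=1
Op 4: F1 acks idx 1 -> match: F0=0 F1=1; commitIndex=1
Op 5: F0 acks idx 1 -> match: F0=1 F1=1; commitIndex=1
Op 6: F0 acks idx 1 -> match: F0=1 F1=1; commitIndex=1

Answer: 1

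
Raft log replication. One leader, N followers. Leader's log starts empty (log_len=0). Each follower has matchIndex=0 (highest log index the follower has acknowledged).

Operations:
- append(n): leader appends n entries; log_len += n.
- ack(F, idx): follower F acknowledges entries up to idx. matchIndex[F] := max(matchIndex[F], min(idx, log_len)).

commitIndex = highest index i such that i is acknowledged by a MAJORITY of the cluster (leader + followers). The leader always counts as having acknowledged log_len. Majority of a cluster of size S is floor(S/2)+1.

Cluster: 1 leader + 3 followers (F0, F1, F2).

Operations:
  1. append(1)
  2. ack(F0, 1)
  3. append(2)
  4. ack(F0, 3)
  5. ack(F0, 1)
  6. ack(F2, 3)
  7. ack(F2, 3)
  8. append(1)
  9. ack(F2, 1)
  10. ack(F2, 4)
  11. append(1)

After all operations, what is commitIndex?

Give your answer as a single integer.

Answer: 3

Derivation:
Op 1: append 1 -> log_len=1
Op 2: F0 acks idx 1 -> match: F0=1 F1=0 F2=0; commitIndex=0
Op 3: append 2 -> log_len=3
Op 4: F0 acks idx 3 -> match: F0=3 F1=0 F2=0; commitIndex=0
Op 5: F0 acks idx 1 -> match: F0=3 F1=0 F2=0; commitIndex=0
Op 6: F2 acks idx 3 -> match: F0=3 F1=0 F2=3; commitIndex=3
Op 7: F2 acks idx 3 -> match: F0=3 F1=0 F2=3; commitIndex=3
Op 8: append 1 -> log_len=4
Op 9: F2 acks idx 1 -> match: F0=3 F1=0 F2=3; commitIndex=3
Op 10: F2 acks idx 4 -> match: F0=3 F1=0 F2=4; commitIndex=3
Op 11: append 1 -> log_len=5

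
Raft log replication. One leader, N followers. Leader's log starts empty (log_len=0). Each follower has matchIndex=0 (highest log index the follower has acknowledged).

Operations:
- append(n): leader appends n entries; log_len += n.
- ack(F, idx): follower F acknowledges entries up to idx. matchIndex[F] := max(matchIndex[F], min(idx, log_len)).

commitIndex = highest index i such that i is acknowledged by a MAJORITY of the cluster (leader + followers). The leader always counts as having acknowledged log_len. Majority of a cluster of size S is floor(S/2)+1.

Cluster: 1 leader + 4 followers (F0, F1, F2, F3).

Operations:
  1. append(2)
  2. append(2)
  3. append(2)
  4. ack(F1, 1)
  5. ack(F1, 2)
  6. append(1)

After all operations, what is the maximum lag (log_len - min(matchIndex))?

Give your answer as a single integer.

Answer: 7

Derivation:
Op 1: append 2 -> log_len=2
Op 2: append 2 -> log_len=4
Op 3: append 2 -> log_len=6
Op 4: F1 acks idx 1 -> match: F0=0 F1=1 F2=0 F3=0; commitIndex=0
Op 5: F1 acks idx 2 -> match: F0=0 F1=2 F2=0 F3=0; commitIndex=0
Op 6: append 1 -> log_len=7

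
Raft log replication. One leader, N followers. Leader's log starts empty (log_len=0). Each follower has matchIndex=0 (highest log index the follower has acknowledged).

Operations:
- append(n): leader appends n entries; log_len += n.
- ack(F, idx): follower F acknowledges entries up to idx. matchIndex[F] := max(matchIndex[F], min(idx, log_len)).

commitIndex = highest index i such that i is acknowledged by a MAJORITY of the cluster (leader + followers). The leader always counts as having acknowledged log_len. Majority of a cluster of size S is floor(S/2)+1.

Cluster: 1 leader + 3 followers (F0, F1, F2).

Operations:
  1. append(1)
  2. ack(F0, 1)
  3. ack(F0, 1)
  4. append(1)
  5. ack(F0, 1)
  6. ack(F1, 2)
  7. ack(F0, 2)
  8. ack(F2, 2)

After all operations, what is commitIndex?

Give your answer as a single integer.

Answer: 2

Derivation:
Op 1: append 1 -> log_len=1
Op 2: F0 acks idx 1 -> match: F0=1 F1=0 F2=0; commitIndex=0
Op 3: F0 acks idx 1 -> match: F0=1 F1=0 F2=0; commitIndex=0
Op 4: append 1 -> log_len=2
Op 5: F0 acks idx 1 -> match: F0=1 F1=0 F2=0; commitIndex=0
Op 6: F1 acks idx 2 -> match: F0=1 F1=2 F2=0; commitIndex=1
Op 7: F0 acks idx 2 -> match: F0=2 F1=2 F2=0; commitIndex=2
Op 8: F2 acks idx 2 -> match: F0=2 F1=2 F2=2; commitIndex=2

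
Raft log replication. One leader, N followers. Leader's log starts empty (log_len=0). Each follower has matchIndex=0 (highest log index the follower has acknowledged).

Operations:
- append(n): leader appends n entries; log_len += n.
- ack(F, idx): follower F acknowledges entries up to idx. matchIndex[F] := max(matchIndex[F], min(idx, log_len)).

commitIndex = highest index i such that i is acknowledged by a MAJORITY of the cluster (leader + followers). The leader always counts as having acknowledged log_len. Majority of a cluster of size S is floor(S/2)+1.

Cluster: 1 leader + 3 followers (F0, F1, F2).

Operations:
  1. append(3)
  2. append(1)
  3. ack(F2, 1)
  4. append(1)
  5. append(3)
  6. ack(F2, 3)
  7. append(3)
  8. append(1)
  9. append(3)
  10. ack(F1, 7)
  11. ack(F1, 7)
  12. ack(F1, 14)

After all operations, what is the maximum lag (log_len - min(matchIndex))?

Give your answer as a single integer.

Answer: 15

Derivation:
Op 1: append 3 -> log_len=3
Op 2: append 1 -> log_len=4
Op 3: F2 acks idx 1 -> match: F0=0 F1=0 F2=1; commitIndex=0
Op 4: append 1 -> log_len=5
Op 5: append 3 -> log_len=8
Op 6: F2 acks idx 3 -> match: F0=0 F1=0 F2=3; commitIndex=0
Op 7: append 3 -> log_len=11
Op 8: append 1 -> log_len=12
Op 9: append 3 -> log_len=15
Op 10: F1 acks idx 7 -> match: F0=0 F1=7 F2=3; commitIndex=3
Op 11: F1 acks idx 7 -> match: F0=0 F1=7 F2=3; commitIndex=3
Op 12: F1 acks idx 14 -> match: F0=0 F1=14 F2=3; commitIndex=3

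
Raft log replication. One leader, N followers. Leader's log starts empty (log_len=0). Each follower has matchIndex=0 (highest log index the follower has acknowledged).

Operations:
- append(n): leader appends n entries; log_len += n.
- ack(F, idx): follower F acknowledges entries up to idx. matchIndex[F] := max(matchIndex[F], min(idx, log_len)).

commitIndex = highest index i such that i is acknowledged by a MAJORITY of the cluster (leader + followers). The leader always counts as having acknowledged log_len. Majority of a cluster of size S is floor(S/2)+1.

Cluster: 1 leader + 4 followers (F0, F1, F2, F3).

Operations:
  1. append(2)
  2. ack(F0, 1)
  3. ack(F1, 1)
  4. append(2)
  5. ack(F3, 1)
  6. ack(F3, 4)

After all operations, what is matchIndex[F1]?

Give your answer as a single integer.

Answer: 1

Derivation:
Op 1: append 2 -> log_len=2
Op 2: F0 acks idx 1 -> match: F0=1 F1=0 F2=0 F3=0; commitIndex=0
Op 3: F1 acks idx 1 -> match: F0=1 F1=1 F2=0 F3=0; commitIndex=1
Op 4: append 2 -> log_len=4
Op 5: F3 acks idx 1 -> match: F0=1 F1=1 F2=0 F3=1; commitIndex=1
Op 6: F3 acks idx 4 -> match: F0=1 F1=1 F2=0 F3=4; commitIndex=1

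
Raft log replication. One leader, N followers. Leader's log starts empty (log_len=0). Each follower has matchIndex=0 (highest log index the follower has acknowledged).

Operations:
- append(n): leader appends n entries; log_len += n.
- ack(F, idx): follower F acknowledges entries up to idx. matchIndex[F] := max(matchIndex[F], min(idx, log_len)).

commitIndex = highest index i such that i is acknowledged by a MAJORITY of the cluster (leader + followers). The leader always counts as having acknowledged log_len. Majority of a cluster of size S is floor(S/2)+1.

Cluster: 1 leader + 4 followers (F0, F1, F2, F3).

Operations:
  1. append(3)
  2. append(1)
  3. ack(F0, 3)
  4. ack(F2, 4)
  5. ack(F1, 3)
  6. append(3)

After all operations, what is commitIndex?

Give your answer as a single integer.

Op 1: append 3 -> log_len=3
Op 2: append 1 -> log_len=4
Op 3: F0 acks idx 3 -> match: F0=3 F1=0 F2=0 F3=0; commitIndex=0
Op 4: F2 acks idx 4 -> match: F0=3 F1=0 F2=4 F3=0; commitIndex=3
Op 5: F1 acks idx 3 -> match: F0=3 F1=3 F2=4 F3=0; commitIndex=3
Op 6: append 3 -> log_len=7

Answer: 3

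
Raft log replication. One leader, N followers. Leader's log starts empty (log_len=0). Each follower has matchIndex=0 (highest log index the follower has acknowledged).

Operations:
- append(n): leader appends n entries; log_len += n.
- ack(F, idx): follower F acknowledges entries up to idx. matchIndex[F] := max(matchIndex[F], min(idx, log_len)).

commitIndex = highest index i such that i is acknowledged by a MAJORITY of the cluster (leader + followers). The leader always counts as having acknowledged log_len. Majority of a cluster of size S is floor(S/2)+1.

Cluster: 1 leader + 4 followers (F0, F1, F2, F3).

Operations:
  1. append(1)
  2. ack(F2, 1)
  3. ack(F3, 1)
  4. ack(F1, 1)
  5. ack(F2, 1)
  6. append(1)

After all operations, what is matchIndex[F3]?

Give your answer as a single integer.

Answer: 1

Derivation:
Op 1: append 1 -> log_len=1
Op 2: F2 acks idx 1 -> match: F0=0 F1=0 F2=1 F3=0; commitIndex=0
Op 3: F3 acks idx 1 -> match: F0=0 F1=0 F2=1 F3=1; commitIndex=1
Op 4: F1 acks idx 1 -> match: F0=0 F1=1 F2=1 F3=1; commitIndex=1
Op 5: F2 acks idx 1 -> match: F0=0 F1=1 F2=1 F3=1; commitIndex=1
Op 6: append 1 -> log_len=2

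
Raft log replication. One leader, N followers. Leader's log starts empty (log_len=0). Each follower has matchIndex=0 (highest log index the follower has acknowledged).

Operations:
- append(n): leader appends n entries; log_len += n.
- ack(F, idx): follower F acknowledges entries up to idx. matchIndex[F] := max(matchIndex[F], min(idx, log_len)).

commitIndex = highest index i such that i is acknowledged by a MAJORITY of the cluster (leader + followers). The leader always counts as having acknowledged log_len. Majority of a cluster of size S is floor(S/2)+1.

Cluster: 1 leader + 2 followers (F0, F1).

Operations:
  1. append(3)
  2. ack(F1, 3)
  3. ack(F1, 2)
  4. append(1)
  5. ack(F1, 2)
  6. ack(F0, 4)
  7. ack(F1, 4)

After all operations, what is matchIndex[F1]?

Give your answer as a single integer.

Op 1: append 3 -> log_len=3
Op 2: F1 acks idx 3 -> match: F0=0 F1=3; commitIndex=3
Op 3: F1 acks idx 2 -> match: F0=0 F1=3; commitIndex=3
Op 4: append 1 -> log_len=4
Op 5: F1 acks idx 2 -> match: F0=0 F1=3; commitIndex=3
Op 6: F0 acks idx 4 -> match: F0=4 F1=3; commitIndex=4
Op 7: F1 acks idx 4 -> match: F0=4 F1=4; commitIndex=4

Answer: 4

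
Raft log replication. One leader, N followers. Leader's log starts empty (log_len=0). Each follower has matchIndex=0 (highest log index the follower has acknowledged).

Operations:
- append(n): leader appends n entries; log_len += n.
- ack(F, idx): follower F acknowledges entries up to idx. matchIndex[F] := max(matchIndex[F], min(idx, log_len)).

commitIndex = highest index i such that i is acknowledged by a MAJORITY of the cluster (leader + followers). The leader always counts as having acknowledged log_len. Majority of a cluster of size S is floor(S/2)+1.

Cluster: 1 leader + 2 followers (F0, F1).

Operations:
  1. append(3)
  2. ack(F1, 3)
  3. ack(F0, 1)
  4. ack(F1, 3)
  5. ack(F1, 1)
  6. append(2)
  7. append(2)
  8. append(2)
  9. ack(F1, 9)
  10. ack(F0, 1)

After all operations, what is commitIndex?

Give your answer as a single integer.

Op 1: append 3 -> log_len=3
Op 2: F1 acks idx 3 -> match: F0=0 F1=3; commitIndex=3
Op 3: F0 acks idx 1 -> match: F0=1 F1=3; commitIndex=3
Op 4: F1 acks idx 3 -> match: F0=1 F1=3; commitIndex=3
Op 5: F1 acks idx 1 -> match: F0=1 F1=3; commitIndex=3
Op 6: append 2 -> log_len=5
Op 7: append 2 -> log_len=7
Op 8: append 2 -> log_len=9
Op 9: F1 acks idx 9 -> match: F0=1 F1=9; commitIndex=9
Op 10: F0 acks idx 1 -> match: F0=1 F1=9; commitIndex=9

Answer: 9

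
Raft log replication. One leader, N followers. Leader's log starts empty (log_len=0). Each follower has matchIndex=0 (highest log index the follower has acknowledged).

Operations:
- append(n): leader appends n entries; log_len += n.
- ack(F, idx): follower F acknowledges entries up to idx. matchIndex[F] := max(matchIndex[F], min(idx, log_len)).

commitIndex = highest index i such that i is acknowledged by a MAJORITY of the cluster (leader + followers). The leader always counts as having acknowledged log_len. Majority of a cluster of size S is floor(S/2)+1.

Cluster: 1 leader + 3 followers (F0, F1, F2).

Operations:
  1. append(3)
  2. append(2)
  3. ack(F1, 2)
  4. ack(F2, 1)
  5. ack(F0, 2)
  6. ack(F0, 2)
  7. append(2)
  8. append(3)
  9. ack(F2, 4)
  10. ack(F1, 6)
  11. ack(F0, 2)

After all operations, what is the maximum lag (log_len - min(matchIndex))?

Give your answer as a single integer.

Answer: 8

Derivation:
Op 1: append 3 -> log_len=3
Op 2: append 2 -> log_len=5
Op 3: F1 acks idx 2 -> match: F0=0 F1=2 F2=0; commitIndex=0
Op 4: F2 acks idx 1 -> match: F0=0 F1=2 F2=1; commitIndex=1
Op 5: F0 acks idx 2 -> match: F0=2 F1=2 F2=1; commitIndex=2
Op 6: F0 acks idx 2 -> match: F0=2 F1=2 F2=1; commitIndex=2
Op 7: append 2 -> log_len=7
Op 8: append 3 -> log_len=10
Op 9: F2 acks idx 4 -> match: F0=2 F1=2 F2=4; commitIndex=2
Op 10: F1 acks idx 6 -> match: F0=2 F1=6 F2=4; commitIndex=4
Op 11: F0 acks idx 2 -> match: F0=2 F1=6 F2=4; commitIndex=4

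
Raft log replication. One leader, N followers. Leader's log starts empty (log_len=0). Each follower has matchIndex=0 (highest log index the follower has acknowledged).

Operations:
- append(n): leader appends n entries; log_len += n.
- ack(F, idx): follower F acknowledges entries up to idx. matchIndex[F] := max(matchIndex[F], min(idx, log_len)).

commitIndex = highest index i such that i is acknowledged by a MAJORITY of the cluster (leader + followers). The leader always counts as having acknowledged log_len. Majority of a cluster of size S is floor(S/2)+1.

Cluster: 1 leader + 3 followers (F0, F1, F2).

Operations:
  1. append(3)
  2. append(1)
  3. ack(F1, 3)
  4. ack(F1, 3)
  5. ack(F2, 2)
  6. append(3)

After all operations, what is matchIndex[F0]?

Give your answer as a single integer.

Op 1: append 3 -> log_len=3
Op 2: append 1 -> log_len=4
Op 3: F1 acks idx 3 -> match: F0=0 F1=3 F2=0; commitIndex=0
Op 4: F1 acks idx 3 -> match: F0=0 F1=3 F2=0; commitIndex=0
Op 5: F2 acks idx 2 -> match: F0=0 F1=3 F2=2; commitIndex=2
Op 6: append 3 -> log_len=7

Answer: 0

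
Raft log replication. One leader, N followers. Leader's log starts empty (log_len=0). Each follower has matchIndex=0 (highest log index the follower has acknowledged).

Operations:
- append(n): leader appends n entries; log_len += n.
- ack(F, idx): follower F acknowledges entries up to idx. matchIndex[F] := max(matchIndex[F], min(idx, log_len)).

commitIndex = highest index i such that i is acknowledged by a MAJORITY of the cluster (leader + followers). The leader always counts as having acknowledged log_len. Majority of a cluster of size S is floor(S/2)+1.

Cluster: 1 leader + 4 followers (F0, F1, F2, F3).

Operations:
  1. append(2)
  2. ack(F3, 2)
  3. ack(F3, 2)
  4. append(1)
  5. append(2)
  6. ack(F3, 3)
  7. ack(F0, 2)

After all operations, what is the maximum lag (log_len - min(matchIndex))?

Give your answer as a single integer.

Answer: 5

Derivation:
Op 1: append 2 -> log_len=2
Op 2: F3 acks idx 2 -> match: F0=0 F1=0 F2=0 F3=2; commitIndex=0
Op 3: F3 acks idx 2 -> match: F0=0 F1=0 F2=0 F3=2; commitIndex=0
Op 4: append 1 -> log_len=3
Op 5: append 2 -> log_len=5
Op 6: F3 acks idx 3 -> match: F0=0 F1=0 F2=0 F3=3; commitIndex=0
Op 7: F0 acks idx 2 -> match: F0=2 F1=0 F2=0 F3=3; commitIndex=2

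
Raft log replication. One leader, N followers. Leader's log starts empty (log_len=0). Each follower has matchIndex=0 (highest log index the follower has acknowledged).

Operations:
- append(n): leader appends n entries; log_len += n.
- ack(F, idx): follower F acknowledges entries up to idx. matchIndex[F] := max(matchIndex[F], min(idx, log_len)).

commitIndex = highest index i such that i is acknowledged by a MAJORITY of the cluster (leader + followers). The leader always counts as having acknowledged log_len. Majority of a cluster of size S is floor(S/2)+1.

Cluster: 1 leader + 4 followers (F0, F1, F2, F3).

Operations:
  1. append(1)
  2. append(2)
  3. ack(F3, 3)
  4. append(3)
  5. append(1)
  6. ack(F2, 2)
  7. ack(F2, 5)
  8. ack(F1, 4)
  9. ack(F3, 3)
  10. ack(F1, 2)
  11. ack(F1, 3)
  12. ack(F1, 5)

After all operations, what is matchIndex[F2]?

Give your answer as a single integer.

Op 1: append 1 -> log_len=1
Op 2: append 2 -> log_len=3
Op 3: F3 acks idx 3 -> match: F0=0 F1=0 F2=0 F3=3; commitIndex=0
Op 4: append 3 -> log_len=6
Op 5: append 1 -> log_len=7
Op 6: F2 acks idx 2 -> match: F0=0 F1=0 F2=2 F3=3; commitIndex=2
Op 7: F2 acks idx 5 -> match: F0=0 F1=0 F2=5 F3=3; commitIndex=3
Op 8: F1 acks idx 4 -> match: F0=0 F1=4 F2=5 F3=3; commitIndex=4
Op 9: F3 acks idx 3 -> match: F0=0 F1=4 F2=5 F3=3; commitIndex=4
Op 10: F1 acks idx 2 -> match: F0=0 F1=4 F2=5 F3=3; commitIndex=4
Op 11: F1 acks idx 3 -> match: F0=0 F1=4 F2=5 F3=3; commitIndex=4
Op 12: F1 acks idx 5 -> match: F0=0 F1=5 F2=5 F3=3; commitIndex=5

Answer: 5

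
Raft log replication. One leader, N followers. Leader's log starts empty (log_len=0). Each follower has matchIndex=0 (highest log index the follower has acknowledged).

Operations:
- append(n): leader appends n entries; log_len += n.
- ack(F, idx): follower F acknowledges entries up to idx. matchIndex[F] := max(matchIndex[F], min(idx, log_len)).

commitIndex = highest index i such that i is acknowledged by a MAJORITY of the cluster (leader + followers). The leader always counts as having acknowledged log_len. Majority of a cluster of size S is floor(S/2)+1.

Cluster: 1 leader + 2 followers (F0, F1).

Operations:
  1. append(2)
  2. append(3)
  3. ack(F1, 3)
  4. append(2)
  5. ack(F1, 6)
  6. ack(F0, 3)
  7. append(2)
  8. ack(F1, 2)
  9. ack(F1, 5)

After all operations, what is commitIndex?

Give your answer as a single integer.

Op 1: append 2 -> log_len=2
Op 2: append 3 -> log_len=5
Op 3: F1 acks idx 3 -> match: F0=0 F1=3; commitIndex=3
Op 4: append 2 -> log_len=7
Op 5: F1 acks idx 6 -> match: F0=0 F1=6; commitIndex=6
Op 6: F0 acks idx 3 -> match: F0=3 F1=6; commitIndex=6
Op 7: append 2 -> log_len=9
Op 8: F1 acks idx 2 -> match: F0=3 F1=6; commitIndex=6
Op 9: F1 acks idx 5 -> match: F0=3 F1=6; commitIndex=6

Answer: 6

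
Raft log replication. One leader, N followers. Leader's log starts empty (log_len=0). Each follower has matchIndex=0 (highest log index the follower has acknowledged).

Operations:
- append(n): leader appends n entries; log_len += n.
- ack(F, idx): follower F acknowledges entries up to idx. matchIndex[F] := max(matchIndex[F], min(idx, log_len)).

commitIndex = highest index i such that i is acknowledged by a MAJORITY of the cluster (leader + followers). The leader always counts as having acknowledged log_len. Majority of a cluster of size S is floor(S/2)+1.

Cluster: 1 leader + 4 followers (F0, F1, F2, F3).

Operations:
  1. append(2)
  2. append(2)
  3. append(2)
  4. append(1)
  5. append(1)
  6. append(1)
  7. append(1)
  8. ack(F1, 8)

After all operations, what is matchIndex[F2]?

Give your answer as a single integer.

Answer: 0

Derivation:
Op 1: append 2 -> log_len=2
Op 2: append 2 -> log_len=4
Op 3: append 2 -> log_len=6
Op 4: append 1 -> log_len=7
Op 5: append 1 -> log_len=8
Op 6: append 1 -> log_len=9
Op 7: append 1 -> log_len=10
Op 8: F1 acks idx 8 -> match: F0=0 F1=8 F2=0 F3=0; commitIndex=0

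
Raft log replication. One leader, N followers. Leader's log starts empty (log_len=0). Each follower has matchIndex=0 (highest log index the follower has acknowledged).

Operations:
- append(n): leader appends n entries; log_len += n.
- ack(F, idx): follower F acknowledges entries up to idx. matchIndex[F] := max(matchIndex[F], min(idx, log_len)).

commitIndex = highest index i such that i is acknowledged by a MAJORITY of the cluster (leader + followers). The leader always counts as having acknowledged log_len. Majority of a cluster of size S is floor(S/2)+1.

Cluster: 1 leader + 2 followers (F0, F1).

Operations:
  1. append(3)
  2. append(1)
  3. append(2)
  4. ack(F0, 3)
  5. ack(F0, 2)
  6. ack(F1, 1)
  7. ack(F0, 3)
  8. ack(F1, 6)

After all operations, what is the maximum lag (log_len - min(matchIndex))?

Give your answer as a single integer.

Op 1: append 3 -> log_len=3
Op 2: append 1 -> log_len=4
Op 3: append 2 -> log_len=6
Op 4: F0 acks idx 3 -> match: F0=3 F1=0; commitIndex=3
Op 5: F0 acks idx 2 -> match: F0=3 F1=0; commitIndex=3
Op 6: F1 acks idx 1 -> match: F0=3 F1=1; commitIndex=3
Op 7: F0 acks idx 3 -> match: F0=3 F1=1; commitIndex=3
Op 8: F1 acks idx 6 -> match: F0=3 F1=6; commitIndex=6

Answer: 3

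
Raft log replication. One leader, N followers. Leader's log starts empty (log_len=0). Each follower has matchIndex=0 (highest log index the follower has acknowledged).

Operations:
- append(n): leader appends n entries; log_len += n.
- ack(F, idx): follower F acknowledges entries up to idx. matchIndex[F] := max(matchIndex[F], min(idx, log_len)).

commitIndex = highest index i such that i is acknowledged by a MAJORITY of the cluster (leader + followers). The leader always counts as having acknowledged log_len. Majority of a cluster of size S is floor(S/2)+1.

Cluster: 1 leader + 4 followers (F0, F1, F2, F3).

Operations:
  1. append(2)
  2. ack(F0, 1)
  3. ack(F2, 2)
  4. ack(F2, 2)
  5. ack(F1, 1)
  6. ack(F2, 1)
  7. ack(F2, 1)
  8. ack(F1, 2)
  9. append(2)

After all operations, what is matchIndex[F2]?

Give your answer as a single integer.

Op 1: append 2 -> log_len=2
Op 2: F0 acks idx 1 -> match: F0=1 F1=0 F2=0 F3=0; commitIndex=0
Op 3: F2 acks idx 2 -> match: F0=1 F1=0 F2=2 F3=0; commitIndex=1
Op 4: F2 acks idx 2 -> match: F0=1 F1=0 F2=2 F3=0; commitIndex=1
Op 5: F1 acks idx 1 -> match: F0=1 F1=1 F2=2 F3=0; commitIndex=1
Op 6: F2 acks idx 1 -> match: F0=1 F1=1 F2=2 F3=0; commitIndex=1
Op 7: F2 acks idx 1 -> match: F0=1 F1=1 F2=2 F3=0; commitIndex=1
Op 8: F1 acks idx 2 -> match: F0=1 F1=2 F2=2 F3=0; commitIndex=2
Op 9: append 2 -> log_len=4

Answer: 2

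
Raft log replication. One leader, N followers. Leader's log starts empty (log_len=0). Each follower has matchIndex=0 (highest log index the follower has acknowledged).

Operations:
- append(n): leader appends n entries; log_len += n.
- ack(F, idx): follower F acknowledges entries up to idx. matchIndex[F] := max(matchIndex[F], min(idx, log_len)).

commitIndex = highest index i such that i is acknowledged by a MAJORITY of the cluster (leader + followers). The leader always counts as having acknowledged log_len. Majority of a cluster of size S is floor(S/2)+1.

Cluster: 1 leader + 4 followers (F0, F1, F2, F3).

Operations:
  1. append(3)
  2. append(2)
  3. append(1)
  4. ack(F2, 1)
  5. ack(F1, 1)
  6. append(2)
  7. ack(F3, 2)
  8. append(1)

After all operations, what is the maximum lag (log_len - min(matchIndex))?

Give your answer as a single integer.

Op 1: append 3 -> log_len=3
Op 2: append 2 -> log_len=5
Op 3: append 1 -> log_len=6
Op 4: F2 acks idx 1 -> match: F0=0 F1=0 F2=1 F3=0; commitIndex=0
Op 5: F1 acks idx 1 -> match: F0=0 F1=1 F2=1 F3=0; commitIndex=1
Op 6: append 2 -> log_len=8
Op 7: F3 acks idx 2 -> match: F0=0 F1=1 F2=1 F3=2; commitIndex=1
Op 8: append 1 -> log_len=9

Answer: 9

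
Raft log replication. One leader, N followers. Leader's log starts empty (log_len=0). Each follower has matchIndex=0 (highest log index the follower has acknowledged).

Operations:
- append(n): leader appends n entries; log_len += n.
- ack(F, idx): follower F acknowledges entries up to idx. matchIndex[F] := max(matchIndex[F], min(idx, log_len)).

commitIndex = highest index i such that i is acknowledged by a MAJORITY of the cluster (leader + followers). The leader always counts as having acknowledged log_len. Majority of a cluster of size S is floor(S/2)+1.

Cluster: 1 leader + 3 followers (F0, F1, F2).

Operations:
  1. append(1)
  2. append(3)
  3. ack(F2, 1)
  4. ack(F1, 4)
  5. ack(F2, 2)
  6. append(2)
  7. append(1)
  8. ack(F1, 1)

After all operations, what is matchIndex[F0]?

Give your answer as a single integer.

Answer: 0

Derivation:
Op 1: append 1 -> log_len=1
Op 2: append 3 -> log_len=4
Op 3: F2 acks idx 1 -> match: F0=0 F1=0 F2=1; commitIndex=0
Op 4: F1 acks idx 4 -> match: F0=0 F1=4 F2=1; commitIndex=1
Op 5: F2 acks idx 2 -> match: F0=0 F1=4 F2=2; commitIndex=2
Op 6: append 2 -> log_len=6
Op 7: append 1 -> log_len=7
Op 8: F1 acks idx 1 -> match: F0=0 F1=4 F2=2; commitIndex=2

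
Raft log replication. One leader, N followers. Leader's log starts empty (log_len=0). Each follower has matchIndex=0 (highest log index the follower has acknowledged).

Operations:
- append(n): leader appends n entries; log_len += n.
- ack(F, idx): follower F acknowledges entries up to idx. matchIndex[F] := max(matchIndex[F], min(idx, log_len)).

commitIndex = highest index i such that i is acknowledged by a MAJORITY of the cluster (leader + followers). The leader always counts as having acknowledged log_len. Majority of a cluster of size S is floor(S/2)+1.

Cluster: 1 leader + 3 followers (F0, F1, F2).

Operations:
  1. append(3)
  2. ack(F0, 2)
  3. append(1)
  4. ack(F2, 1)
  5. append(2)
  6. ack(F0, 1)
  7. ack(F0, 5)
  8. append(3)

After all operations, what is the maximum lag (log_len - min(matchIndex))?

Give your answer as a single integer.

Answer: 9

Derivation:
Op 1: append 3 -> log_len=3
Op 2: F0 acks idx 2 -> match: F0=2 F1=0 F2=0; commitIndex=0
Op 3: append 1 -> log_len=4
Op 4: F2 acks idx 1 -> match: F0=2 F1=0 F2=1; commitIndex=1
Op 5: append 2 -> log_len=6
Op 6: F0 acks idx 1 -> match: F0=2 F1=0 F2=1; commitIndex=1
Op 7: F0 acks idx 5 -> match: F0=5 F1=0 F2=1; commitIndex=1
Op 8: append 3 -> log_len=9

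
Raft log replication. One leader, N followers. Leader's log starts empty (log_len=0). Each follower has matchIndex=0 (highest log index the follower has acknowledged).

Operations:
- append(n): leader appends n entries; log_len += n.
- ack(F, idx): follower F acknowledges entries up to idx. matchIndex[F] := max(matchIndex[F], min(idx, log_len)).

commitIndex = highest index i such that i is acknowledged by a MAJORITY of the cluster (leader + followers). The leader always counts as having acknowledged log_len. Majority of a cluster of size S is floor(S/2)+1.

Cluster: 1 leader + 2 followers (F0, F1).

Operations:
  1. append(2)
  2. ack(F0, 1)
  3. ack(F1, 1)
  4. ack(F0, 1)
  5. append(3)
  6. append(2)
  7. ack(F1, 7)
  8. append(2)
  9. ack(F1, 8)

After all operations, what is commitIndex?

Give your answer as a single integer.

Op 1: append 2 -> log_len=2
Op 2: F0 acks idx 1 -> match: F0=1 F1=0; commitIndex=1
Op 3: F1 acks idx 1 -> match: F0=1 F1=1; commitIndex=1
Op 4: F0 acks idx 1 -> match: F0=1 F1=1; commitIndex=1
Op 5: append 3 -> log_len=5
Op 6: append 2 -> log_len=7
Op 7: F1 acks idx 7 -> match: F0=1 F1=7; commitIndex=7
Op 8: append 2 -> log_len=9
Op 9: F1 acks idx 8 -> match: F0=1 F1=8; commitIndex=8

Answer: 8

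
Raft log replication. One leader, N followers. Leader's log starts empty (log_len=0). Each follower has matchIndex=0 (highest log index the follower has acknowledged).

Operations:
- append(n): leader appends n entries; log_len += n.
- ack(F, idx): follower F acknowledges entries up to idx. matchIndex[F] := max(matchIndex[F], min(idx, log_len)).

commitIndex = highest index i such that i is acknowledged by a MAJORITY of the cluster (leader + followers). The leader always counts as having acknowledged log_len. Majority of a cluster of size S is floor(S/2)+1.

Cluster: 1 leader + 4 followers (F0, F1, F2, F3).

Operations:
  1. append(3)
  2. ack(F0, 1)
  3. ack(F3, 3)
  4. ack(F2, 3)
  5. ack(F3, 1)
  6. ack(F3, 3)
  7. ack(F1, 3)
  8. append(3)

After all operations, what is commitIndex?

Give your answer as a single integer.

Answer: 3

Derivation:
Op 1: append 3 -> log_len=3
Op 2: F0 acks idx 1 -> match: F0=1 F1=0 F2=0 F3=0; commitIndex=0
Op 3: F3 acks idx 3 -> match: F0=1 F1=0 F2=0 F3=3; commitIndex=1
Op 4: F2 acks idx 3 -> match: F0=1 F1=0 F2=3 F3=3; commitIndex=3
Op 5: F3 acks idx 1 -> match: F0=1 F1=0 F2=3 F3=3; commitIndex=3
Op 6: F3 acks idx 3 -> match: F0=1 F1=0 F2=3 F3=3; commitIndex=3
Op 7: F1 acks idx 3 -> match: F0=1 F1=3 F2=3 F3=3; commitIndex=3
Op 8: append 3 -> log_len=6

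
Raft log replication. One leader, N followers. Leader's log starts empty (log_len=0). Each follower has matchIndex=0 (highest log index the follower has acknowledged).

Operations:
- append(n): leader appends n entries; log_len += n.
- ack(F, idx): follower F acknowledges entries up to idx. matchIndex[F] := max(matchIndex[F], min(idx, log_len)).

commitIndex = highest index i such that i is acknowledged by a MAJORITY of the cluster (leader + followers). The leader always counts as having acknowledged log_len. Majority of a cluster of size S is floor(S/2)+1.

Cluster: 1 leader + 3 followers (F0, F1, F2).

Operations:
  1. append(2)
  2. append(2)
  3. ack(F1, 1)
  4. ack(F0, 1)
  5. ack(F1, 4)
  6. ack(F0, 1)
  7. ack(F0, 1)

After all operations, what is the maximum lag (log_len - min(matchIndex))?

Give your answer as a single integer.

Answer: 4

Derivation:
Op 1: append 2 -> log_len=2
Op 2: append 2 -> log_len=4
Op 3: F1 acks idx 1 -> match: F0=0 F1=1 F2=0; commitIndex=0
Op 4: F0 acks idx 1 -> match: F0=1 F1=1 F2=0; commitIndex=1
Op 5: F1 acks idx 4 -> match: F0=1 F1=4 F2=0; commitIndex=1
Op 6: F0 acks idx 1 -> match: F0=1 F1=4 F2=0; commitIndex=1
Op 7: F0 acks idx 1 -> match: F0=1 F1=4 F2=0; commitIndex=1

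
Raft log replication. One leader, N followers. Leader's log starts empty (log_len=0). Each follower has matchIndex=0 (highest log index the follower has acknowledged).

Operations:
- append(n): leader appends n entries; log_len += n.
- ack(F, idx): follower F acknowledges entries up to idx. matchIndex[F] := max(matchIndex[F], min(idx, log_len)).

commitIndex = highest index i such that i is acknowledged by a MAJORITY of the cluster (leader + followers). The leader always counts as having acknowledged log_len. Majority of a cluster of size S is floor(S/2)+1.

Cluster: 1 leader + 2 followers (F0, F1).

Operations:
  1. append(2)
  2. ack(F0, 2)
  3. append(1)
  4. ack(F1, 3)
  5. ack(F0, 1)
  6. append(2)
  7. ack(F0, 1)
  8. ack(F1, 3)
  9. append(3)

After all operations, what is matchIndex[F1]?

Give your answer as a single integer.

Op 1: append 2 -> log_len=2
Op 2: F0 acks idx 2 -> match: F0=2 F1=0; commitIndex=2
Op 3: append 1 -> log_len=3
Op 4: F1 acks idx 3 -> match: F0=2 F1=3; commitIndex=3
Op 5: F0 acks idx 1 -> match: F0=2 F1=3; commitIndex=3
Op 6: append 2 -> log_len=5
Op 7: F0 acks idx 1 -> match: F0=2 F1=3; commitIndex=3
Op 8: F1 acks idx 3 -> match: F0=2 F1=3; commitIndex=3
Op 9: append 3 -> log_len=8

Answer: 3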